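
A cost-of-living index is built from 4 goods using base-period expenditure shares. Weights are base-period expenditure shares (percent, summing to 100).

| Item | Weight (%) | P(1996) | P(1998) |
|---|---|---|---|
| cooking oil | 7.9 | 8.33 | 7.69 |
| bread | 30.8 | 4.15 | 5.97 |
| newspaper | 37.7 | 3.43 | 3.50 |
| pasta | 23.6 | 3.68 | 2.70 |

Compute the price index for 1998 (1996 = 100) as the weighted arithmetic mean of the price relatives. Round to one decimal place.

cooking oil: 7.9 × (7.69/8.33) = 7.9 × 0.923169 = 7.2930
bread: 30.8 × (5.97/4.15) = 30.8 × 1.438554 = 44.3075
newspaper: 37.7 × (3.50/3.43) = 37.7 × 1.020408 = 38.4694
pasta: 23.6 × (2.70/3.68) = 23.6 × 0.733696 = 17.3152
Index = Σ wᵢ·(p₁ᵢ/p₀ᵢ) = 7.2930 + 44.3075 + 38.4694 + 17.3152 = 107.3851

107.4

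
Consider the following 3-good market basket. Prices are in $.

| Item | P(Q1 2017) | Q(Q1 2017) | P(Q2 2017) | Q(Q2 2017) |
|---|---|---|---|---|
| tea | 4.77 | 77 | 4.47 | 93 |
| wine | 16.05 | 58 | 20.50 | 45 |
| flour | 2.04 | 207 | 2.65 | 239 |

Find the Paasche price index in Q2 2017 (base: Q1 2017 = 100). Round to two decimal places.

119.24

Paasche price index uses current-period quantities as weights.
ΣP(Q2 2017)·Q(Q2 2017) = 4.47×93 + 20.50×45 + 2.65×239 = 415.71 + 922.5 + 633.35 = 1971.56
ΣP(Q1 2017)·Q(Q2 2017) = 4.77×93 + 16.05×45 + 2.04×239 = 443.61 + 722.25 + 487.56 = 1653.42
Index = 1971.56 / 1653.42 × 100 = 119.2413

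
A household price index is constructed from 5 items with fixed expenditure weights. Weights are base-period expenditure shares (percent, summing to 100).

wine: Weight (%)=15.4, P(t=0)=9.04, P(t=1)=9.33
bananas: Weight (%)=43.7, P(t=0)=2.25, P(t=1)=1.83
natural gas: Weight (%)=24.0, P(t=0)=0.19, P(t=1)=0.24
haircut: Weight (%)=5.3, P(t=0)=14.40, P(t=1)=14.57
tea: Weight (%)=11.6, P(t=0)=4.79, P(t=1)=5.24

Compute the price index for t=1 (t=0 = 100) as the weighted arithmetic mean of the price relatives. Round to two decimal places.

99.80

wine: 15.4 × (9.33/9.04) = 15.4 × 1.032080 = 15.8940
bananas: 43.7 × (1.83/2.25) = 43.7 × 0.813333 = 35.5427
natural gas: 24.0 × (0.24/0.19) = 24.0 × 1.263158 = 30.3158
haircut: 5.3 × (14.57/14.40) = 5.3 × 1.011806 = 5.3626
tea: 11.6 × (5.24/4.79) = 11.6 × 1.093946 = 12.6898
Index = Σ wᵢ·(p₁ᵢ/p₀ᵢ) = 15.8940 + 35.5427 + 30.3158 + 5.3626 + 12.6898 = 99.8048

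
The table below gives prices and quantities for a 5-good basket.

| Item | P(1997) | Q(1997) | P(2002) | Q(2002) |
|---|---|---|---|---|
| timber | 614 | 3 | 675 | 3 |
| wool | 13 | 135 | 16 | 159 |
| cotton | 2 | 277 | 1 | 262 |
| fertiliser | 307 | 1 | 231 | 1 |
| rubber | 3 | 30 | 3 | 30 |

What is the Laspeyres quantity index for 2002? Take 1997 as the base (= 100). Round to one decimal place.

Laspeyres quantity index uses base-period prices as weights.
ΣP(1997)·Q(2002) = 614×3 + 13×159 + 2×262 + 307×1 + 3×30 = 1842 + 2067 + 524 + 307 + 90 = 4830
ΣP(1997)·Q(1997) = 614×3 + 13×135 + 2×277 + 307×1 + 3×30 = 1842 + 1755 + 554 + 307 + 90 = 4548
Index = 4830 / 4548 × 100 = 106.2005

106.2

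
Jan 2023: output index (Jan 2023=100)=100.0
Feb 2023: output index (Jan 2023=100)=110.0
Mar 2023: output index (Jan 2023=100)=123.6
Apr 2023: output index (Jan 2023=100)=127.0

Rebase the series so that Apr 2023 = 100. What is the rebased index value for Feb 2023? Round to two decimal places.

86.61

Rebased(Feb 2023) = 110.0 / 127.0 × 100 = 86.6142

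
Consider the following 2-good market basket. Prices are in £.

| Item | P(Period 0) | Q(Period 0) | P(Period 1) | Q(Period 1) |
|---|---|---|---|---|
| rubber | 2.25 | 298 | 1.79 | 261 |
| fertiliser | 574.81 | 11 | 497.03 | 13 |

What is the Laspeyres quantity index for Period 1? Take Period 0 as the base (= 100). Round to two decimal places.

Laspeyres quantity index uses base-period prices as weights.
ΣP(Period 0)·Q(Period 1) = 2.25×261 + 574.81×13 = 587.25 + 7472.53 = 8059.78
ΣP(Period 0)·Q(Period 0) = 2.25×298 + 574.81×11 = 670.5 + 6322.91 = 6993.41
Index = 8059.78 / 6993.41 × 100 = 115.2482

115.25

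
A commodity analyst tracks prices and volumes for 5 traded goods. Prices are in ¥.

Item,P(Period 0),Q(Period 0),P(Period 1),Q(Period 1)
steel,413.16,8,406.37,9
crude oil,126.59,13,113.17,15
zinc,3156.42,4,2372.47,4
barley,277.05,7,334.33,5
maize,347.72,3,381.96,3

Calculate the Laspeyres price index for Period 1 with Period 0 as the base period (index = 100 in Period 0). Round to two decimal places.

Laspeyres price index uses base-period quantities as weights.
ΣP(Period 1)·Q(Period 0) = 406.37×8 + 113.17×13 + 2372.47×4 + 334.33×7 + 381.96×3 = 3250.96 + 1471.21 + 9489.88 + 2340.31 + 1145.88 = 17698.24
ΣP(Period 0)·Q(Period 0) = 413.16×8 + 126.59×13 + 3156.42×4 + 277.05×7 + 347.72×3 = 3305.28 + 1645.67 + 12625.68 + 1939.35 + 1043.16 = 20559.14
Index = 17698.24 / 20559.14 × 100 = 86.0845

86.08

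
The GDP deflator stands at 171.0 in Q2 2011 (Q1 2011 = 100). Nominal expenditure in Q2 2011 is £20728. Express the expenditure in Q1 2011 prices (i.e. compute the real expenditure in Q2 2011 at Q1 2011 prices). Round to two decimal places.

Real = Nominal ÷ (Index/100) = 20728 ÷ (171.0/100)
     = 20728 ÷ 1.710 = 12121.6374

12121.64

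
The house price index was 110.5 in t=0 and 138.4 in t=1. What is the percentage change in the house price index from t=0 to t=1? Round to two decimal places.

Change = (138.4 − 110.5) / 110.5 × 100
       = 27.9 / 110.5 × 100 = 25.2489%

25.25%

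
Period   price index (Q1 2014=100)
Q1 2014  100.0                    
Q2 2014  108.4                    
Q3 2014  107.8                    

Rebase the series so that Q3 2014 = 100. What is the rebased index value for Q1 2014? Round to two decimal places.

Rebased(Q1 2014) = 100.0 / 107.8 × 100 = 92.7644

92.76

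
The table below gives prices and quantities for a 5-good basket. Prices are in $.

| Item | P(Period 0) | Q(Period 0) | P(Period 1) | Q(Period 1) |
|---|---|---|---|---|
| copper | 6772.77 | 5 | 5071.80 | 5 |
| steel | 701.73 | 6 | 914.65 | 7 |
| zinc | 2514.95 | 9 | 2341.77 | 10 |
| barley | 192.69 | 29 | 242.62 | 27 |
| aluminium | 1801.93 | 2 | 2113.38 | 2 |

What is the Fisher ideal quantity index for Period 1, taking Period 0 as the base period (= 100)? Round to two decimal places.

Laspeyres component (base-period weights):
ΣP(Period 0)Q(Period 1) = 6772.77×5 + 701.73×7 + 2514.95×10 + 192.69×27 + 1801.93×2 = 33863.85 + 4912.11 + 25149.5 + 5202.63 + 3603.86 = 72731.95
ΣP(Period 0)Q(Period 0) = 6772.77×5 + 701.73×6 + 2514.95×9 + 192.69×29 + 1801.93×2 = 33863.85 + 4210.38 + 22634.55 + 5588.01 + 3603.86 = 69900.65
L = 72731.95 / 69900.65 × 100 = 104.0505
Paasche component (current-period weights):
ΣP(Period 1)Q(Period 1) = 5071.80×5 + 914.65×7 + 2341.77×10 + 242.62×27 + 2113.38×2 = 25359 + 6402.55 + 23417.7 + 6550.74 + 4226.76 = 65956.75
ΣP(Period 1)Q(Period 0) = 5071.80×5 + 914.65×6 + 2341.77×9 + 242.62×29 + 2113.38×2 = 25359 + 5487.9 + 21075.93 + 7035.98 + 4226.76 = 63185.57
P = 65956.75 / 63185.57 × 100 = 104.3858
Fisher = √(L × P) = √(104.0505 × 104.3858) = 104.2180

104.22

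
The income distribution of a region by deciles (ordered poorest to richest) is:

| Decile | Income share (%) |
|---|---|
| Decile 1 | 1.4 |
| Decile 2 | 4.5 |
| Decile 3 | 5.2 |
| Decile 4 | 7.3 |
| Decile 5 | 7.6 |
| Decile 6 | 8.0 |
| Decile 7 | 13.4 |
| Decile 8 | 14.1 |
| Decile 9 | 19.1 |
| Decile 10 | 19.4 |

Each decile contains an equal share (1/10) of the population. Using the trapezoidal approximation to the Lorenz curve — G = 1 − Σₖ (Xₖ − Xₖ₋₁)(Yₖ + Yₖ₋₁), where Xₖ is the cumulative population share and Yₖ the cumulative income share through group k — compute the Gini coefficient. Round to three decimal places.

Cumulative income shares Yₖ: 0.0140, 0.0590, 0.1110, 0.1840, 0.2600, 0.3400, 0.4740, 0.6150, 0.8060, 1.0000
Σ (Xₖ−Xₖ₋₁)(Yₖ+Yₖ₋₁) = (1/10)(0.0140+0.0000) + (1/10)(0.0590+0.0140) + (1/10)(0.1110+0.0590) + (1/10)(0.1840+0.1110) + (1/10)(0.2600+0.1840) + (1/10)(0.3400+0.2600) + (1/10)(0.4740+0.3400) + (1/10)(0.6150+0.4740) + (1/10)(0.8060+0.6150) + (1/10)(1.0000+0.8060)
  = 0.0014 + 0.0073 + 0.0170 + 0.0295 + 0.0444 + 0.0600 + 0.0814 + 0.1089 + 0.1421 + 0.1806 = 0.6726
G = 1 − 0.6726 = 0.3274

0.327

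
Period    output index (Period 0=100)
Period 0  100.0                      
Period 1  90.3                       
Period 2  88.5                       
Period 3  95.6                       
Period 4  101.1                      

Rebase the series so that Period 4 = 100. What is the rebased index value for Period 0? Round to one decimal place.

Rebased(Period 0) = 100.0 / 101.1 × 100 = 98.9120

98.9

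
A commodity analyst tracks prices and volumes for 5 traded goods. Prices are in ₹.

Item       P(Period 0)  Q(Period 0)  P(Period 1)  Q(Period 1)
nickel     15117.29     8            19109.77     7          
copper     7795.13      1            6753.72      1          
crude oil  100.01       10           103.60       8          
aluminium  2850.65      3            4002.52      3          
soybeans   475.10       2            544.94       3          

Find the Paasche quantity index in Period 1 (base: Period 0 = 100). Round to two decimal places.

89.20

Paasche quantity index uses current-period prices as weights.
ΣP(Period 1)·Q(Period 1) = 19109.77×7 + 6753.72×1 + 103.60×8 + 4002.52×3 + 544.94×3 = 133768.39 + 6753.72 + 828.8 + 12007.56 + 1634.82 = 154993.29
ΣP(Period 1)·Q(Period 0) = 19109.77×8 + 6753.72×1 + 103.60×10 + 4002.52×3 + 544.94×2 = 152878.16 + 6753.72 + 1036 + 12007.56 + 1089.88 = 173765.32
Index = 154993.29 / 173765.32 × 100 = 89.1969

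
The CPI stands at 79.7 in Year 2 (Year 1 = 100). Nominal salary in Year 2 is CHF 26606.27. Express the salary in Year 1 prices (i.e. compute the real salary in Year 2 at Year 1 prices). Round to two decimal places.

33383.02

Real = Nominal ÷ (Index/100) = 26606.27 ÷ (79.7/100)
     = 26606.27 ÷ 0.797 = 33383.0238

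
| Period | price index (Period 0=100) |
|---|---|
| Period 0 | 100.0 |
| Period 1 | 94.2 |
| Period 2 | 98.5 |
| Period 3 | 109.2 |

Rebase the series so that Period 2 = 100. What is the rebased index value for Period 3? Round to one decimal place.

110.9

Rebased(Period 3) = 109.2 / 98.5 × 100 = 110.8629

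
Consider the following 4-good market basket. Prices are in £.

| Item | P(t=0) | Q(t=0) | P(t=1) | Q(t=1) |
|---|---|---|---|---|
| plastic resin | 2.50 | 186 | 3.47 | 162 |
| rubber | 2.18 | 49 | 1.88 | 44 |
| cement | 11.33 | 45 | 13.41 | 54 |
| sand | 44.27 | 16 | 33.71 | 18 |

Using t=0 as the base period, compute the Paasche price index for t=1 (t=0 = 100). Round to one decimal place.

103.5

Paasche price index uses current-period quantities as weights.
ΣP(t=1)·Q(t=1) = 3.47×162 + 1.88×44 + 13.41×54 + 33.71×18 = 562.14 + 82.72 + 724.14 + 606.78 = 1975.78
ΣP(t=0)·Q(t=1) = 2.50×162 + 2.18×44 + 11.33×54 + 44.27×18 = 405 + 95.92 + 611.82 + 796.86 = 1909.6
Index = 1975.78 / 1909.6 × 100 = 103.4656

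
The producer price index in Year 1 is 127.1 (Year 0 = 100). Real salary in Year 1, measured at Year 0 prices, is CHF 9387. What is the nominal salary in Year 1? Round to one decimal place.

11930.9

Nominal = Real × (Index/100) = 9387 × (127.1/100)
        = 9387 × 1.271 = 11930.8770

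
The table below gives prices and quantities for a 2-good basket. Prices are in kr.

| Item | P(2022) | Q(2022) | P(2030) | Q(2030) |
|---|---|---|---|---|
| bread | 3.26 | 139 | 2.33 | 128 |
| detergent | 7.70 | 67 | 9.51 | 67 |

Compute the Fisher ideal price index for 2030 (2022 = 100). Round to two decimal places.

99.71

Laspeyres component (base-period weights):
ΣP(2030)Q(2022) = 2.33×139 + 9.51×67 = 323.87 + 637.17 = 961.04
ΣP(2022)Q(2022) = 3.26×139 + 7.70×67 = 453.14 + 515.9 = 969.04
L = 961.04 / 969.04 × 100 = 99.1744
Paasche component (current-period weights):
ΣP(2030)Q(2030) = 2.33×128 + 9.51×67 = 298.24 + 637.17 = 935.41
ΣP(2022)Q(2030) = 3.26×128 + 7.70×67 = 417.28 + 515.9 = 933.18
P = 935.41 / 933.18 × 100 = 100.2390
Fisher = √(L × P) = √(99.1744 × 100.2390) = 99.7053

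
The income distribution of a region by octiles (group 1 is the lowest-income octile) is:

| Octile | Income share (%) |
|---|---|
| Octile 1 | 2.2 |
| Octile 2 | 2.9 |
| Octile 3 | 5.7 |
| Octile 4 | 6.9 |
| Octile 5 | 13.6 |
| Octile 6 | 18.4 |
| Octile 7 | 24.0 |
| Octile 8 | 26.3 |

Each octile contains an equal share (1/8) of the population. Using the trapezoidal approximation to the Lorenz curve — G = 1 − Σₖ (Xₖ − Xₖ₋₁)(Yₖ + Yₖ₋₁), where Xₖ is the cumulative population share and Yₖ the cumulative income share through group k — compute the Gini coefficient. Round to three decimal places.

Cumulative income shares Yₖ: 0.0220, 0.0510, 0.1080, 0.1770, 0.3130, 0.4970, 0.7370, 1.0000
Σ (Xₖ−Xₖ₋₁)(Yₖ+Yₖ₋₁) = (1/8)(0.0220+0.0000) + (1/8)(0.0510+0.0220) + (1/8)(0.1080+0.0510) + (1/8)(0.1770+0.1080) + (1/8)(0.3130+0.1770) + (1/8)(0.4970+0.3130) + (1/8)(0.7370+0.4970) + (1/8)(1.0000+0.7370)
  = 0.0028 + 0.0091 + 0.0199 + 0.0356 + 0.0613 + 0.1013 + 0.1543 + 0.2171 = 0.6013
G = 1 − 0.6013 = 0.3987

0.399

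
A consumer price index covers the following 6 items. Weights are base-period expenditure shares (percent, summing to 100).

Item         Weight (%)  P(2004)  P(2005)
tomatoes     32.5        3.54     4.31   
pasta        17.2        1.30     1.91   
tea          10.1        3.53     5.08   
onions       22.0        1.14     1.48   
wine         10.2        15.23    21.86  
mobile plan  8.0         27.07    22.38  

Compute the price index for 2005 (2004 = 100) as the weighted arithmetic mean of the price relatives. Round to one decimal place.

tomatoes: 32.5 × (4.31/3.54) = 32.5 × 1.217514 = 39.5692
pasta: 17.2 × (1.91/1.30) = 17.2 × 1.469231 = 25.2708
tea: 10.1 × (5.08/3.53) = 10.1 × 1.439093 = 14.5348
onions: 22.0 × (1.48/1.14) = 22.0 × 1.298246 = 28.5614
wine: 10.2 × (21.86/15.23) = 10.2 × 1.435325 = 14.6403
mobile plan: 8.0 × (22.38/27.07) = 8.0 × 0.826745 = 6.6140
Index = Σ wᵢ·(p₁ᵢ/p₀ᵢ) = 39.5692 + 25.2708 + 14.5348 + 28.5614 + 14.6403 + 6.6140 = 129.1905

129.2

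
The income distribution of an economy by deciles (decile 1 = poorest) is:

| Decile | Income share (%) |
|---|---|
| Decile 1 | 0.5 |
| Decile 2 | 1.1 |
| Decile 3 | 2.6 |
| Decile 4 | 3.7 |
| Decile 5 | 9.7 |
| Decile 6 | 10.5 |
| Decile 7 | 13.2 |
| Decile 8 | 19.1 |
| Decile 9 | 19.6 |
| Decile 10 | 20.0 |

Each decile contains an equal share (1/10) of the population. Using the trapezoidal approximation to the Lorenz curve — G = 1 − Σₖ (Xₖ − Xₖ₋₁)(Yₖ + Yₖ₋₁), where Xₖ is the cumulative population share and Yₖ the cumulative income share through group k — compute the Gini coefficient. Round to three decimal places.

Cumulative income shares Yₖ: 0.0050, 0.0160, 0.0420, 0.0790, 0.1760, 0.2810, 0.4130, 0.6040, 0.8000, 1.0000
Σ (Xₖ−Xₖ₋₁)(Yₖ+Yₖ₋₁) = (1/10)(0.0050+0.0000) + (1/10)(0.0160+0.0050) + (1/10)(0.0420+0.0160) + (1/10)(0.0790+0.0420) + (1/10)(0.1760+0.0790) + (1/10)(0.2810+0.1760) + (1/10)(0.4130+0.2810) + (1/10)(0.6040+0.4130) + (1/10)(0.8000+0.6040) + (1/10)(1.0000+0.8000)
  = 0.0005 + 0.0021 + 0.0058 + 0.0121 + 0.0255 + 0.0457 + 0.0694 + 0.1017 + 0.1404 + 0.1800 = 0.5832
G = 1 − 0.5832 = 0.4168

0.417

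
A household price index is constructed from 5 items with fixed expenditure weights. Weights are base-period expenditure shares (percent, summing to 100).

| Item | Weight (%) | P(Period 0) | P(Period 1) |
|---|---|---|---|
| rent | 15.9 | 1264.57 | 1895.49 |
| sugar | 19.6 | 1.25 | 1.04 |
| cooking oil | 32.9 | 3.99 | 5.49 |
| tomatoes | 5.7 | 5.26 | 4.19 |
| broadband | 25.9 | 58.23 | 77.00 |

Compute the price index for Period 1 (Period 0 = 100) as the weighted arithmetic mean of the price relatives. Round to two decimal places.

124.20

rent: 15.9 × (1895.49/1264.57) = 15.9 × 1.498921 = 23.8328
sugar: 19.6 × (1.04/1.25) = 19.6 × 0.832000 = 16.3072
cooking oil: 32.9 × (5.49/3.99) = 32.9 × 1.375940 = 45.2684
tomatoes: 5.7 × (4.19/5.26) = 5.7 × 0.796578 = 4.5405
broadband: 25.9 × (77.00/58.23) = 25.9 × 1.322342 = 34.2487
Index = Σ wᵢ·(p₁ᵢ/p₀ᵢ) = 23.8328 + 16.3072 + 45.2684 + 4.5405 + 34.2487 = 124.1976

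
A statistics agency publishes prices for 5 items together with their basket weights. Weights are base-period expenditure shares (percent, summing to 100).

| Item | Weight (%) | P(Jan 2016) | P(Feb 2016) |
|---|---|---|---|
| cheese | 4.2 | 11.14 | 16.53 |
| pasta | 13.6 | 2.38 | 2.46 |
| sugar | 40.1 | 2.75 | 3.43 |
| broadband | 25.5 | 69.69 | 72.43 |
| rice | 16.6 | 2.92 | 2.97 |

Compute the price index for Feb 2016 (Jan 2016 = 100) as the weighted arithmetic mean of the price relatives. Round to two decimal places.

cheese: 4.2 × (16.53/11.14) = 4.2 × 1.483842 = 6.2321
pasta: 13.6 × (2.46/2.38) = 13.6 × 1.033613 = 14.0571
sugar: 40.1 × (3.43/2.75) = 40.1 × 1.247273 = 50.0156
broadband: 25.5 × (72.43/69.69) = 25.5 × 1.039317 = 26.5026
rice: 16.6 × (2.97/2.92) = 16.6 × 1.017123 = 16.8842
Index = Σ wᵢ·(p₁ᵢ/p₀ᵢ) = 6.2321 + 14.0571 + 50.0156 + 26.5026 + 16.8842 = 113.6917

113.69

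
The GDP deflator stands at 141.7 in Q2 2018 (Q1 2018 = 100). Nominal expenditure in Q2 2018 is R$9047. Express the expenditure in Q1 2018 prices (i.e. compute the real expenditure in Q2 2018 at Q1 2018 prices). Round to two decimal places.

6384.62

Real = Nominal ÷ (Index/100) = 9047 ÷ (141.7/100)
     = 9047 ÷ 1.417 = 6384.6154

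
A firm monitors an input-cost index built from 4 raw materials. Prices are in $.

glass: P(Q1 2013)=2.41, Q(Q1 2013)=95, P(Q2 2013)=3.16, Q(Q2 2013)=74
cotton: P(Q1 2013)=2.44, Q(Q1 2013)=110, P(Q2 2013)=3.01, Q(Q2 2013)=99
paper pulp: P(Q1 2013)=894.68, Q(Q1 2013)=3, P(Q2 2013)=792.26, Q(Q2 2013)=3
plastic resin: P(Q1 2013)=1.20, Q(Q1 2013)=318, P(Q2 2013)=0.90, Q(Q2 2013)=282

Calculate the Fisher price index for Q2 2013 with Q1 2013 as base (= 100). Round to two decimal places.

92.16

Laspeyres component (base-period weights):
ΣP(Q2 2013)Q(Q1 2013) = 3.16×95 + 3.01×110 + 792.26×3 + 0.90×318 = 300.2 + 331.1 + 2376.78 + 286.2 = 3294.28
ΣP(Q1 2013)Q(Q1 2013) = 2.41×95 + 2.44×110 + 894.68×3 + 1.20×318 = 228.95 + 268.4 + 2684.04 + 381.6 = 3562.99
L = 3294.28 / 3562.99 × 100 = 92.4583
Paasche component (current-period weights):
ΣP(Q2 2013)Q(Q2 2013) = 3.16×74 + 3.01×99 + 792.26×3 + 0.90×282 = 233.84 + 297.99 + 2376.78 + 253.8 = 3162.41
ΣP(Q1 2013)Q(Q2 2013) = 2.41×74 + 2.44×99 + 894.68×3 + 1.20×282 = 178.34 + 241.56 + 2684.04 + 338.4 = 3442.34
P = 3162.41 / 3442.34 × 100 = 91.8680
Fisher = √(L × P) = √(92.4583 × 91.8680) = 92.1627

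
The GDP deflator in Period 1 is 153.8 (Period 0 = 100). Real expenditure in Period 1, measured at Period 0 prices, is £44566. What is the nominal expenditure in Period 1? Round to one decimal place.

Nominal = Real × (Index/100) = 44566 × (153.8/100)
        = 44566 × 1.538 = 68542.5080

68542.5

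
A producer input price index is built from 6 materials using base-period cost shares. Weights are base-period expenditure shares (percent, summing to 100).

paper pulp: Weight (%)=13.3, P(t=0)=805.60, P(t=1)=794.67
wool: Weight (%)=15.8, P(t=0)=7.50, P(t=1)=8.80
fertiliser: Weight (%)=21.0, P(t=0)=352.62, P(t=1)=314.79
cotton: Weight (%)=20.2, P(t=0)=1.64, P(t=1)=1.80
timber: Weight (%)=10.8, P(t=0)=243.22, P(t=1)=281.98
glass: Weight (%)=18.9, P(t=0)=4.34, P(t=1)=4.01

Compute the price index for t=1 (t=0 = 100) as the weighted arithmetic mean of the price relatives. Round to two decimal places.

102.56

paper pulp: 13.3 × (794.67/805.60) = 13.3 × 0.986432 = 13.1196
wool: 15.8 × (8.80/7.50) = 15.8 × 1.173333 = 18.5387
fertiliser: 21.0 × (314.79/352.62) = 21.0 × 0.892717 = 18.7471
cotton: 20.2 × (1.80/1.64) = 20.2 × 1.097561 = 22.1707
timber: 10.8 × (281.98/243.22) = 10.8 × 1.159362 = 12.5211
glass: 18.9 × (4.01/4.34) = 18.9 × 0.923963 = 17.4629
Index = Σ wᵢ·(p₁ᵢ/p₀ᵢ) = 13.1196 + 18.5387 + 18.7471 + 22.1707 + 12.5211 + 17.4629 = 102.5600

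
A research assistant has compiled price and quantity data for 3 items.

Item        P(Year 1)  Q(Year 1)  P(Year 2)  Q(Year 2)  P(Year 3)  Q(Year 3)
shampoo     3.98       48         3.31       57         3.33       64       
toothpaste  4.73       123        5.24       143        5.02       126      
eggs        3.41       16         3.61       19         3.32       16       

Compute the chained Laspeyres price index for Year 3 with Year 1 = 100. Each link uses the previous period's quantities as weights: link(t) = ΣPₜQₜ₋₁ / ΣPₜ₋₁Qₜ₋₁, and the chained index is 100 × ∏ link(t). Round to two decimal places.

Link Year 1→Year 2:
ΣP(Year 2)Q(Year 1) = 3.31×48 + 5.24×123 + 3.61×16 = 158.88 + 644.52 + 57.76 = 861.16
ΣP(Year 1)Q(Year 1) = 3.98×48 + 4.73×123 + 3.41×16 = 191.04 + 581.79 + 54.56 = 827.39
link = 861.16/827.39 = 1.040815
Link Year 2→Year 3:
ΣP(Year 3)Q(Year 2) = 3.33×57 + 5.02×143 + 3.32×19 = 189.81 + 717.86 + 63.08 = 970.75
ΣP(Year 2)Q(Year 2) = 3.31×57 + 5.24×143 + 3.61×19 = 188.67 + 749.32 + 68.59 = 1006.58
link = 970.75/1006.58 = 0.964404
Chained index = 100 × 1.040815 × 0.964404 = 100.3766

100.38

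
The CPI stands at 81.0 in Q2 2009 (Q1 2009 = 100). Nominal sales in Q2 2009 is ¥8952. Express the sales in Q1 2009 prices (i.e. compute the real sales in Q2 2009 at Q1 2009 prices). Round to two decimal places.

Real = Nominal ÷ (Index/100) = 8952 ÷ (81.0/100)
     = 8952 ÷ 0.810 = 11051.8519

11051.85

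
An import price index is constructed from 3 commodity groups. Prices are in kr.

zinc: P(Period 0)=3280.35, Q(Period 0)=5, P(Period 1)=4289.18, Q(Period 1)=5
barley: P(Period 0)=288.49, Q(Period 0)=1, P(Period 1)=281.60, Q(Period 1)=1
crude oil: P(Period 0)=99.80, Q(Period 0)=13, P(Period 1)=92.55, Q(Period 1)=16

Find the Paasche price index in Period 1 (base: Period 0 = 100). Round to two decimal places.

126.91

Paasche price index uses current-period quantities as weights.
ΣP(Period 1)·Q(Period 1) = 4289.18×5 + 281.60×1 + 92.55×16 = 21445.9 + 281.6 + 1480.8 = 23208.3
ΣP(Period 0)·Q(Period 1) = 3280.35×5 + 288.49×1 + 99.80×16 = 16401.75 + 288.49 + 1596.8 = 18287.04
Index = 23208.3 / 18287.04 × 100 = 126.9112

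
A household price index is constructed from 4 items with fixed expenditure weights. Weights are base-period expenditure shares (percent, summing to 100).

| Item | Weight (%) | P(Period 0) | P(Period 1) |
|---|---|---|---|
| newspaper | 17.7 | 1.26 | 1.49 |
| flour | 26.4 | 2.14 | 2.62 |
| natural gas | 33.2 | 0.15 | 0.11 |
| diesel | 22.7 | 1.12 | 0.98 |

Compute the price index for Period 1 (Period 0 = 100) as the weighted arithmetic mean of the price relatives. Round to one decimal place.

97.5

newspaper: 17.7 × (1.49/1.26) = 17.7 × 1.182540 = 20.9310
flour: 26.4 × (2.62/2.14) = 26.4 × 1.224299 = 32.3215
natural gas: 33.2 × (0.11/0.15) = 33.2 × 0.733333 = 24.3467
diesel: 22.7 × (0.98/1.12) = 22.7 × 0.875000 = 19.8625
Index = Σ wᵢ·(p₁ᵢ/p₀ᵢ) = 20.9310 + 32.3215 + 24.3467 + 19.8625 = 97.4616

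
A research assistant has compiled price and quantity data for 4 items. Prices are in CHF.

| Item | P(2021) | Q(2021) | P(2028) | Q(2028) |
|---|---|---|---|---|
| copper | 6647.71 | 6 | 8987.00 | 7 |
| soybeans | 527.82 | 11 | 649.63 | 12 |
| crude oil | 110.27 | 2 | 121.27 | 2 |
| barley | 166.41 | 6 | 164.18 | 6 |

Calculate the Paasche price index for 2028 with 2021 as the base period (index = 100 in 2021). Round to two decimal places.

132.99

Paasche price index uses current-period quantities as weights.
ΣP(2028)·Q(2028) = 8987.00×7 + 649.63×12 + 121.27×2 + 164.18×6 = 62909 + 7795.56 + 242.54 + 985.08 = 71932.18
ΣP(2021)·Q(2028) = 6647.71×7 + 527.82×12 + 110.27×2 + 166.41×6 = 46533.97 + 6333.84 + 220.54 + 998.46 = 54086.81
Index = 71932.18 / 54086.81 × 100 = 132.9939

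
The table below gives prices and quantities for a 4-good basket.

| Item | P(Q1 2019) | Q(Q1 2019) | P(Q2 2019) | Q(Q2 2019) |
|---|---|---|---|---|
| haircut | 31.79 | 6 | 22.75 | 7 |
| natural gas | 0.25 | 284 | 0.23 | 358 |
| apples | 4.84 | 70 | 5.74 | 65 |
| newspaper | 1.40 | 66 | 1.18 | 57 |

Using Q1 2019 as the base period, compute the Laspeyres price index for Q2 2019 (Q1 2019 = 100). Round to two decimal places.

Laspeyres price index uses base-period quantities as weights.
ΣP(Q2 2019)·Q(Q1 2019) = 22.75×6 + 0.23×284 + 5.74×70 + 1.18×66 = 136.5 + 65.32 + 401.8 + 77.88 = 681.5
ΣP(Q1 2019)·Q(Q1 2019) = 31.79×6 + 0.25×284 + 4.84×70 + 1.40×66 = 190.74 + 71 + 338.8 + 92.4 = 692.94
Index = 681.5 / 692.94 × 100 = 98.3491

98.35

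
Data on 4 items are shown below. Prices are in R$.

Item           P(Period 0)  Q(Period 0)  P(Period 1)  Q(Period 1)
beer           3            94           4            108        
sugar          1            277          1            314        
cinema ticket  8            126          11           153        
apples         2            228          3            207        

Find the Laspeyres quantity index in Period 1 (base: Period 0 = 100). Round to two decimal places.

112.51

Laspeyres quantity index uses base-period prices as weights.
ΣP(Period 0)·Q(Period 1) = 3×108 + 1×314 + 8×153 + 2×207 = 324 + 314 + 1224 + 414 = 2276
ΣP(Period 0)·Q(Period 0) = 3×94 + 1×277 + 8×126 + 2×228 = 282 + 277 + 1008 + 456 = 2023
Index = 2276 / 2023 × 100 = 112.5062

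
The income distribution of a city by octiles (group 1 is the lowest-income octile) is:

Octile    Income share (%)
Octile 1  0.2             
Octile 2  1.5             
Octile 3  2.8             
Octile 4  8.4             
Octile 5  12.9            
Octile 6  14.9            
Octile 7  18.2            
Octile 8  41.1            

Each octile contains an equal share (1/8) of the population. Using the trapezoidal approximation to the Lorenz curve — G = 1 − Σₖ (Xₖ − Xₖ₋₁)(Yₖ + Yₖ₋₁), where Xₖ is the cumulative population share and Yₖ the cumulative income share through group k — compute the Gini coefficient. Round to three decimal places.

Cumulative income shares Yₖ: 0.0020, 0.0170, 0.0450, 0.1290, 0.2580, 0.4070, 0.5890, 1.0000
Σ (Xₖ−Xₖ₋₁)(Yₖ+Yₖ₋₁) = (1/8)(0.0020+0.0000) + (1/8)(0.0170+0.0020) + (1/8)(0.0450+0.0170) + (1/8)(0.1290+0.0450) + (1/8)(0.2580+0.1290) + (1/8)(0.4070+0.2580) + (1/8)(0.5890+0.4070) + (1/8)(1.0000+0.5890)
  = 0.0003 + 0.0024 + 0.0077 + 0.0217 + 0.0484 + 0.0831 + 0.1245 + 0.1986 = 0.4868
G = 1 − 0.4868 = 0.5132

0.513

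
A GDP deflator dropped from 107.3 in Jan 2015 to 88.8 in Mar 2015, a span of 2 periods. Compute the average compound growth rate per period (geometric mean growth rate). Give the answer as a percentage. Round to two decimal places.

Growth factor = (88.8/107.3)^(1/2) = (0.827586)^(1/2) = 0.909718
Growth rate = 0.909718 − 1 = -0.090282 = -9.0282%

-9.03%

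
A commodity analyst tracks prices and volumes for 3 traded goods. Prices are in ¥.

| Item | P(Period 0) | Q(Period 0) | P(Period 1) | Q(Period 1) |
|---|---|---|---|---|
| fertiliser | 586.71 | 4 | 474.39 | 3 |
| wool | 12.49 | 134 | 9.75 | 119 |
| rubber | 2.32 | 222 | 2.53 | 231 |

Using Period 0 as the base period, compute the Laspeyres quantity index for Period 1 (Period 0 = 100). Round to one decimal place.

Laspeyres quantity index uses base-period prices as weights.
ΣP(Period 0)·Q(Period 1) = 586.71×3 + 12.49×119 + 2.32×231 = 1760.13 + 1486.31 + 535.92 = 3782.36
ΣP(Period 0)·Q(Period 0) = 586.71×4 + 12.49×134 + 2.32×222 = 2346.84 + 1673.66 + 515.04 = 4535.54
Index = 3782.36 / 4535.54 × 100 = 83.3938

83.4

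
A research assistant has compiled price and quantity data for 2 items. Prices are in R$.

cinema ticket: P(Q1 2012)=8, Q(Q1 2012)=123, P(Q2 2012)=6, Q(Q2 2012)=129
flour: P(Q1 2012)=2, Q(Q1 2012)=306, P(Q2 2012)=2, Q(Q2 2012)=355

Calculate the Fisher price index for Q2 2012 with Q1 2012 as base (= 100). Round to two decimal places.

Laspeyres component (base-period weights):
ΣP(Q2 2012)Q(Q1 2012) = 6×123 + 2×306 = 738 + 612 = 1350
ΣP(Q1 2012)Q(Q1 2012) = 8×123 + 2×306 = 984 + 612 = 1596
L = 1350 / 1596 × 100 = 84.5865
Paasche component (current-period weights):
ΣP(Q2 2012)Q(Q2 2012) = 6×129 + 2×355 = 774 + 710 = 1484
ΣP(Q1 2012)Q(Q2 2012) = 8×129 + 2×355 = 1032 + 710 = 1742
P = 1484 / 1742 × 100 = 85.1894
Fisher = √(L × P) = √(84.5865 × 85.1894) = 84.8874

84.89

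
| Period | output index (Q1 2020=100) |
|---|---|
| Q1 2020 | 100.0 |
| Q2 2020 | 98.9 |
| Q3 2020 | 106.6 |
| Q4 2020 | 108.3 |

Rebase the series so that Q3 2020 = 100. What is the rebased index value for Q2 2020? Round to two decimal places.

92.78

Rebased(Q2 2020) = 98.9 / 106.6 × 100 = 92.7767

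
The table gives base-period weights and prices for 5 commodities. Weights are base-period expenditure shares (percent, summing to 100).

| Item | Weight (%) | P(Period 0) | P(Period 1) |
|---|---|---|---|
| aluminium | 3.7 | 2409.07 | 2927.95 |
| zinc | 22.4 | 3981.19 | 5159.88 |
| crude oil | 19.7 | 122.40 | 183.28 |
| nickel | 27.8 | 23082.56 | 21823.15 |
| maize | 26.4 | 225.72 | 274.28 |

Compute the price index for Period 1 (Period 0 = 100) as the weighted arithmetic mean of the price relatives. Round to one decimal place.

121.4

aluminium: 3.7 × (2927.95/2409.07) = 3.7 × 1.215386 = 4.4969
zinc: 22.4 × (5159.88/3981.19) = 22.4 × 1.296065 = 29.0319
crude oil: 19.7 × (183.28/122.40) = 19.7 × 1.497386 = 29.4985
nickel: 27.8 × (21823.15/23082.56) = 27.8 × 0.945439 = 26.2832
maize: 26.4 × (274.28/225.72) = 26.4 × 1.215134 = 32.0795
Index = Σ wᵢ·(p₁ᵢ/p₀ᵢ) = 4.4969 + 29.0319 + 29.4985 + 26.2832 + 32.0795 = 121.3900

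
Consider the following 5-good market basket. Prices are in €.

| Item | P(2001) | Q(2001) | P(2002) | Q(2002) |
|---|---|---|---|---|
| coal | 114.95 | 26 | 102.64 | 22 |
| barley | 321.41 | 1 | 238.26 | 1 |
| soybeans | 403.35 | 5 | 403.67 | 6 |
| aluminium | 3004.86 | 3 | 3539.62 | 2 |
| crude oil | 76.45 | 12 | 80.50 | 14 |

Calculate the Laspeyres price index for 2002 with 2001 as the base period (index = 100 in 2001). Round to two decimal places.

108.20

Laspeyres price index uses base-period quantities as weights.
ΣP(2002)·Q(2001) = 102.64×26 + 238.26×1 + 403.67×5 + 3539.62×3 + 80.50×12 = 2668.64 + 238.26 + 2018.35 + 10618.86 + 966 = 16510.11
ΣP(2001)·Q(2001) = 114.95×26 + 321.41×1 + 403.35×5 + 3004.86×3 + 76.45×12 = 2988.7 + 321.41 + 2016.75 + 9014.58 + 917.4 = 15258.84
Index = 16510.11 / 15258.84 × 100 = 108.2003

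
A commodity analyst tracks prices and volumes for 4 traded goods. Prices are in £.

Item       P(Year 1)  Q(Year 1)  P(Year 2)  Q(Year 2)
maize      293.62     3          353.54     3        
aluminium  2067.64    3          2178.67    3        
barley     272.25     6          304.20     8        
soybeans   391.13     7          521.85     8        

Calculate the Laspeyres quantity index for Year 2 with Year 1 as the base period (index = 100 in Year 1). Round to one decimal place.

108.2

Laspeyres quantity index uses base-period prices as weights.
ΣP(Year 1)·Q(Year 2) = 293.62×3 + 2067.64×3 + 272.25×8 + 391.13×8 = 880.86 + 6202.92 + 2178 + 3129.04 = 12390.82
ΣP(Year 1)·Q(Year 1) = 293.62×3 + 2067.64×3 + 272.25×6 + 391.13×7 = 880.86 + 6202.92 + 1633.5 + 2737.91 = 11455.19
Index = 12390.82 / 11455.19 × 100 = 108.1677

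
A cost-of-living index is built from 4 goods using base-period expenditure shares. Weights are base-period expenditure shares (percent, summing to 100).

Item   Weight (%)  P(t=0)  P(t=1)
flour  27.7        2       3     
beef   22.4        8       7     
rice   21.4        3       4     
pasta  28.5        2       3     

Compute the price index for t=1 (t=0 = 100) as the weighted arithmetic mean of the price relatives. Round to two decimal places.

132.43

flour: 27.7 × (3/2) = 27.7 × 1.500000 = 41.5500
beef: 22.4 × (7/8) = 22.4 × 0.875000 = 19.6000
rice: 21.4 × (4/3) = 21.4 × 1.333333 = 28.5333
pasta: 28.5 × (3/2) = 28.5 × 1.500000 = 42.7500
Index = Σ wᵢ·(p₁ᵢ/p₀ᵢ) = 41.5500 + 19.6000 + 28.5333 + 42.7500 = 132.4333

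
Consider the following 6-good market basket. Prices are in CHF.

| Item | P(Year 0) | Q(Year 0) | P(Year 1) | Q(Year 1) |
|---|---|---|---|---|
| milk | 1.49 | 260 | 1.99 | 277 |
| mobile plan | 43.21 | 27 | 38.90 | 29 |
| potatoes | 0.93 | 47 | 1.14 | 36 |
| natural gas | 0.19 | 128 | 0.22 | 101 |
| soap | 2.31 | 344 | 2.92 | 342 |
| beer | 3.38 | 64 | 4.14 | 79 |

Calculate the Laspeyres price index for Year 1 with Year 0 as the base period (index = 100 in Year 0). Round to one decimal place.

Laspeyres price index uses base-period quantities as weights.
ΣP(Year 1)·Q(Year 0) = 1.99×260 + 38.90×27 + 1.14×47 + 0.22×128 + 2.92×344 + 4.14×64 = 517.4 + 1050.3 + 53.58 + 28.16 + 1004.48 + 264.96 = 2918.88
ΣP(Year 0)·Q(Year 0) = 1.49×260 + 43.21×27 + 0.93×47 + 0.19×128 + 2.31×344 + 3.38×64 = 387.4 + 1166.67 + 43.71 + 24.32 + 794.64 + 216.32 = 2633.06
Index = 2918.88 / 2633.06 × 100 = 110.8551

110.9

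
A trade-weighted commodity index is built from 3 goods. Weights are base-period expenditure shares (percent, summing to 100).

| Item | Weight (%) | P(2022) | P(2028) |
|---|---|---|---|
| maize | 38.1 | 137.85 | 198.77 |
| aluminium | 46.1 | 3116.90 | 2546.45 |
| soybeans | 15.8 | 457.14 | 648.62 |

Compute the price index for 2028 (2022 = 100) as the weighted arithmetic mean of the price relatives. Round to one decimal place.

maize: 38.1 × (198.77/137.85) = 38.1 × 1.441930 = 54.9375
aluminium: 46.1 × (2546.45/3116.90) = 46.1 × 0.816982 = 37.6629
soybeans: 15.8 × (648.62/457.14) = 15.8 × 1.418865 = 22.4181
Index = Σ wᵢ·(p₁ᵢ/p₀ᵢ) = 54.9375 + 37.6629 + 22.4181 = 115.0184

115.0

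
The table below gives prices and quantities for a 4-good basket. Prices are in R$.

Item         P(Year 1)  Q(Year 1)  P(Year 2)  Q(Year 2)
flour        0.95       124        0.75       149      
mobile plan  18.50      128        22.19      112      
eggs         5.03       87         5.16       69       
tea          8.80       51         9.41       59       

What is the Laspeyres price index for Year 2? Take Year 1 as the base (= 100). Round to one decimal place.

Laspeyres price index uses base-period quantities as weights.
ΣP(Year 2)·Q(Year 1) = 0.75×124 + 22.19×128 + 5.16×87 + 9.41×51 = 93 + 2840.32 + 448.92 + 479.91 = 3862.15
ΣP(Year 1)·Q(Year 1) = 0.95×124 + 18.50×128 + 5.03×87 + 8.80×51 = 117.8 + 2368 + 437.61 + 448.8 = 3372.21
Index = 3862.15 / 3372.21 × 100 = 114.5288

114.5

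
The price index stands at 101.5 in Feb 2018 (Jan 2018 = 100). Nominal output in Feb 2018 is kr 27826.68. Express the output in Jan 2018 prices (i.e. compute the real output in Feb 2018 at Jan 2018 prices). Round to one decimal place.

27415.4

Real = Nominal ÷ (Index/100) = 27826.68 ÷ (101.5/100)
     = 27826.68 ÷ 1.015 = 27415.4483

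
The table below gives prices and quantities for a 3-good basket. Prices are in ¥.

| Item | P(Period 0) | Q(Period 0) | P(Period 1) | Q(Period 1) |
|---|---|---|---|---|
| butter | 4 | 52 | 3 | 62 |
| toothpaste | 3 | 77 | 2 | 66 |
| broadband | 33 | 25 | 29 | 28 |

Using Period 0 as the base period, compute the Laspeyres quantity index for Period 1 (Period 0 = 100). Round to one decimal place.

Laspeyres quantity index uses base-period prices as weights.
ΣP(Period 0)·Q(Period 1) = 4×62 + 3×66 + 33×28 = 248 + 198 + 924 = 1370
ΣP(Period 0)·Q(Period 0) = 4×52 + 3×77 + 33×25 = 208 + 231 + 825 = 1264
Index = 1370 / 1264 × 100 = 108.3861

108.4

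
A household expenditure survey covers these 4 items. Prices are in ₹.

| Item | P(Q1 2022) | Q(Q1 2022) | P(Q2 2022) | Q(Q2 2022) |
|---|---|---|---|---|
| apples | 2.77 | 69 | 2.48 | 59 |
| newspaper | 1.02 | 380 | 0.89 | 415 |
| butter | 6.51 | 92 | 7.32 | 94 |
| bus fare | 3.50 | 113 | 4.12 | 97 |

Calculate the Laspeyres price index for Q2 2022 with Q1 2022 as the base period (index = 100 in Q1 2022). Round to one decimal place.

Laspeyres price index uses base-period quantities as weights.
ΣP(Q2 2022)·Q(Q1 2022) = 2.48×69 + 0.89×380 + 7.32×92 + 4.12×113 = 171.12 + 338.2 + 673.44 + 465.56 = 1648.32
ΣP(Q1 2022)·Q(Q1 2022) = 2.77×69 + 1.02×380 + 6.51×92 + 3.50×113 = 191.13 + 387.6 + 598.92 + 395.5 = 1573.15
Index = 1648.32 / 1573.15 × 100 = 104.7783

104.8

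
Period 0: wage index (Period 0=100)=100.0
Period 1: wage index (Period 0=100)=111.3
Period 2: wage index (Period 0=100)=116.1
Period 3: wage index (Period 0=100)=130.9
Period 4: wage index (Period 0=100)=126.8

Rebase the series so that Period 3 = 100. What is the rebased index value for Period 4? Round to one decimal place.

Rebased(Period 4) = 126.8 / 130.9 × 100 = 96.8678

96.9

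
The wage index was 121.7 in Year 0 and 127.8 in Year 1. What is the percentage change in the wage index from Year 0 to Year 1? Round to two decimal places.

Change = (127.8 − 121.7) / 121.7 × 100
       = 6.1 / 121.7 × 100 = 5.0123%

5.01%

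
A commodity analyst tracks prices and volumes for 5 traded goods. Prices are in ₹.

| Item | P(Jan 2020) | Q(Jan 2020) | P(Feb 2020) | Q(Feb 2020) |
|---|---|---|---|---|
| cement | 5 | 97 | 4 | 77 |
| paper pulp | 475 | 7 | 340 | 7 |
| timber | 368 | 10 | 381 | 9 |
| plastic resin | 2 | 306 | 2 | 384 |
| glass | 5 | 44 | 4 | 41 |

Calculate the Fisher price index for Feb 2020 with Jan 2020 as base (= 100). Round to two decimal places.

Laspeyres component (base-period weights):
ΣP(Feb 2020)Q(Jan 2020) = 4×97 + 340×7 + 381×10 + 2×306 + 4×44 = 388 + 2380 + 3810 + 612 + 176 = 7366
ΣP(Jan 2020)Q(Jan 2020) = 5×97 + 475×7 + 368×10 + 2×306 + 5×44 = 485 + 3325 + 3680 + 612 + 220 = 8322
L = 7366 / 8322 × 100 = 88.5124
Paasche component (current-period weights):
ΣP(Feb 2020)Q(Feb 2020) = 4×77 + 340×7 + 381×9 + 2×384 + 4×41 = 308 + 2380 + 3429 + 768 + 164 = 7049
ΣP(Jan 2020)Q(Feb 2020) = 5×77 + 475×7 + 368×9 + 2×384 + 5×41 = 385 + 3325 + 3312 + 768 + 205 = 7995
P = 7049 / 7995 × 100 = 88.1676
Fisher = √(L × P) = √(88.5124 × 88.1676) = 88.3398

88.34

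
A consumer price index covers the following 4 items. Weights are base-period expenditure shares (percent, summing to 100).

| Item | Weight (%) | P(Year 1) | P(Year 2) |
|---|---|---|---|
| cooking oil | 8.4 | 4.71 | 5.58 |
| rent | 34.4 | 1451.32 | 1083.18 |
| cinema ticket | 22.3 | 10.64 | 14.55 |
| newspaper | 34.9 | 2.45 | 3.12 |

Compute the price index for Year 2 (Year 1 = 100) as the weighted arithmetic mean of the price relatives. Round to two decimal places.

cooking oil: 8.4 × (5.58/4.71) = 8.4 × 1.184713 = 9.9516
rent: 34.4 × (1083.18/1451.32) = 34.4 × 0.746341 = 25.6741
cinema ticket: 22.3 × (14.55/10.64) = 22.3 × 1.367481 = 30.4948
newspaper: 34.9 × (3.12/2.45) = 34.9 × 1.273469 = 44.4441
Index = Σ wᵢ·(p₁ᵢ/p₀ᵢ) = 9.9516 + 25.6741 + 30.4948 + 44.4441 = 110.5646

110.56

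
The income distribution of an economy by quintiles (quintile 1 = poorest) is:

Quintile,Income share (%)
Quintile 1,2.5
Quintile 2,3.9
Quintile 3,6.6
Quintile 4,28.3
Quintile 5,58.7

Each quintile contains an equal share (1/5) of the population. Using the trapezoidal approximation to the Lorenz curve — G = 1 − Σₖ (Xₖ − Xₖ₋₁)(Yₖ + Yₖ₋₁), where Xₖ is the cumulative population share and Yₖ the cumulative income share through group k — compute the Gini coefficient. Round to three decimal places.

Cumulative income shares Yₖ: 0.0250, 0.0640, 0.1300, 0.4130, 1.0000
Σ (Xₖ−Xₖ₋₁)(Yₖ+Yₖ₋₁) = (1/5)(0.0250+0.0000) + (1/5)(0.0640+0.0250) + (1/5)(0.1300+0.0640) + (1/5)(0.4130+0.1300) + (1/5)(1.0000+0.4130)
  = 0.0050 + 0.0178 + 0.0388 + 0.1086 + 0.2826 = 0.4528
G = 1 − 0.4528 = 0.5472

0.547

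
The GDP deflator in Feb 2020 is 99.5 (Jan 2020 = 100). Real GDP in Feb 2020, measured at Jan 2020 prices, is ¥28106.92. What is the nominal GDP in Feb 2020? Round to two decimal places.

27966.39

Nominal = Real × (Index/100) = 28106.92 × (99.5/100)
        = 28106.92 × 0.995 = 27966.3854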